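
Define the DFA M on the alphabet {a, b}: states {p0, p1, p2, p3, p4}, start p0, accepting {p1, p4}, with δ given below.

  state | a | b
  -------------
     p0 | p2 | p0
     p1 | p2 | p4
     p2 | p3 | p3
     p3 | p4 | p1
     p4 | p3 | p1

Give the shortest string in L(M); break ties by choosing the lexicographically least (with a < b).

A breadth-first search from p0 reaches an accepting state first via the path p0 → p2 → p3 → p4 on input aaa.
No string of length < 3 is accepted (BFS exhausts all shorter strings without reaching an accepting state), and aaa is the lexicographically least accepting string of length 3.

aaa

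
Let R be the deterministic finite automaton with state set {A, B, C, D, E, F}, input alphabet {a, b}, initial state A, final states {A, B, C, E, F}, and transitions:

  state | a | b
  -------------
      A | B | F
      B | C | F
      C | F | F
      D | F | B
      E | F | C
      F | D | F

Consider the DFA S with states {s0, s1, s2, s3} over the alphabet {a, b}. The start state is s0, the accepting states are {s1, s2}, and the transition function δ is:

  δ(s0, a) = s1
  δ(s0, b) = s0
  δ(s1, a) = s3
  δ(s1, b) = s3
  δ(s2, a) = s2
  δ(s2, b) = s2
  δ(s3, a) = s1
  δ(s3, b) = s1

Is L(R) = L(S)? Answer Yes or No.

The empty string ε is accepted by R but rejected by S.
So L(R) ≠ L(S).

No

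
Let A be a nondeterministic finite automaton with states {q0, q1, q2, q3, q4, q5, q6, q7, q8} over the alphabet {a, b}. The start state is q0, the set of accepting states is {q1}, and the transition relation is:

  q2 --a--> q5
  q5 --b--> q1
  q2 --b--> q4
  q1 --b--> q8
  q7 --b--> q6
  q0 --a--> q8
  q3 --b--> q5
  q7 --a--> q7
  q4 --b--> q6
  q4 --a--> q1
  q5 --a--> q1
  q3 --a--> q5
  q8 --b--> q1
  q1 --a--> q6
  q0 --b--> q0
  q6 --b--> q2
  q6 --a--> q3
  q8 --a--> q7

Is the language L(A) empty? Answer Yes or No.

The string ab is accepted: the run q0 → q8 → q1 ends in the accepting state q1.
Since at least one string is accepted, L(A) is not empty.

No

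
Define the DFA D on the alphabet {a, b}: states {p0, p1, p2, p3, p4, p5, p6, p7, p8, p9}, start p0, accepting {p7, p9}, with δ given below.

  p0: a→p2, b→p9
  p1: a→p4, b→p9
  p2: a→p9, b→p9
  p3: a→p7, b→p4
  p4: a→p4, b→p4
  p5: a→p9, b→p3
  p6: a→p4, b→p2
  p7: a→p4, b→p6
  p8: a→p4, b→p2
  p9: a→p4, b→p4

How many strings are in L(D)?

3

The useful subgraph on states {p0, p2, p9} is acyclic, so L(D) is finite; the longest accepting path visits 3 useful states, giving maximum string length 2.
Counting accepting paths from p0 by length: 1 of length 1, 2 of length 2. Total 3.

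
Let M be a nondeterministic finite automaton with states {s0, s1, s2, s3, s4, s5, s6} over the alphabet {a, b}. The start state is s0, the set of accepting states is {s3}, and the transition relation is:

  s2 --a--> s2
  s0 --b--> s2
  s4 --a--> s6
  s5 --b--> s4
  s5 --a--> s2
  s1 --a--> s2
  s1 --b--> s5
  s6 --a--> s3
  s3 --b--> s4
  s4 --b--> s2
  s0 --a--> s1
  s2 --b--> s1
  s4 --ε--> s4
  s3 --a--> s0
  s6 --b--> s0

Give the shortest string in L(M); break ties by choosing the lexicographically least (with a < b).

A breadth-first search from s0 reaches an accepting state first via the path s0 → s1 → s5 → s4 → s6 → s3 on input abbaa.
No string of length < 5 is accepted (BFS exhausts all shorter strings without reaching an accepting state), and abbaa is the lexicographically least accepting string of length 5.

abbaa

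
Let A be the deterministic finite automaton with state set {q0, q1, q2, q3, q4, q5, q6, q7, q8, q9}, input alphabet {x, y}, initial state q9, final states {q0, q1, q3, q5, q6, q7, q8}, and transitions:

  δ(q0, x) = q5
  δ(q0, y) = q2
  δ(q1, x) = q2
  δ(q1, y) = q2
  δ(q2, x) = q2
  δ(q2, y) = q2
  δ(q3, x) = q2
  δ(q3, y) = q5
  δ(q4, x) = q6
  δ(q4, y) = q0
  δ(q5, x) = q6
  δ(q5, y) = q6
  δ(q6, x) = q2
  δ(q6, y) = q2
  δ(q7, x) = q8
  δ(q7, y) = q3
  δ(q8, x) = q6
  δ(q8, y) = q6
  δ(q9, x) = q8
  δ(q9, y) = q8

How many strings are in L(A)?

The useful subgraph on states {q6, q8, q9} is acyclic, so L(A) is finite; the longest accepting path visits 3 useful states, giving maximum string length 2.
Counting accepting paths from q9 by length: 2 of length 1, 4 of length 2. Total 6.

6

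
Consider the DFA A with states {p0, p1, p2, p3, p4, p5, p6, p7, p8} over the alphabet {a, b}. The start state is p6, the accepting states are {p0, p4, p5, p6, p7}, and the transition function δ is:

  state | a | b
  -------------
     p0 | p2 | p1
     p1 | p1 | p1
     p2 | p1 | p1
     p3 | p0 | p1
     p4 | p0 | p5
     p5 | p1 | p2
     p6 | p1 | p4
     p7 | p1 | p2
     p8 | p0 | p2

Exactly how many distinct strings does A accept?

4

The useful subgraph on states {p0, p4, p5, p6} is acyclic, so L(A) is finite; the longest accepting path visits 3 useful states, giving maximum string length 2.
Counting accepting paths from p6 by length: 1 of length 0, 1 of length 1, 2 of length 2. Total 4.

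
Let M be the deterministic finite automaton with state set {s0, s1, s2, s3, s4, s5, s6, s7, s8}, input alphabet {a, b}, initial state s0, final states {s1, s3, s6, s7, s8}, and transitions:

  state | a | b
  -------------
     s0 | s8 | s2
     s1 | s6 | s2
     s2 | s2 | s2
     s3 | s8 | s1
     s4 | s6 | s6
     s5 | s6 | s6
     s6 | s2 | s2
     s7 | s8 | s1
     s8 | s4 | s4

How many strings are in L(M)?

5

The useful subgraph on states {s0, s4, s6, s8} is acyclic, so L(M) is finite; the longest accepting path visits 4 useful states, giving maximum string length 3.
Counting accepting paths from s0 by length: 1 of length 1, 4 of length 3. Total 5.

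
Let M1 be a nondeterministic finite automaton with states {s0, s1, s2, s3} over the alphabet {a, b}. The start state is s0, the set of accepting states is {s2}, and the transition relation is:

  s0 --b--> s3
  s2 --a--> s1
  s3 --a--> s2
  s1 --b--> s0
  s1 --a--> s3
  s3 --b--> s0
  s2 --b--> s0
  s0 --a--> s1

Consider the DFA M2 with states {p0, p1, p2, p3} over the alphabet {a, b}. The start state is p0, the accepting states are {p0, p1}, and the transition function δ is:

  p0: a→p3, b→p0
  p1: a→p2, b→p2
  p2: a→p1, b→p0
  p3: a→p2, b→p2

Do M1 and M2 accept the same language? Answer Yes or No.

The string ba is accepted by M1 but rejected by M2.
So L(M1) ≠ L(M2).

No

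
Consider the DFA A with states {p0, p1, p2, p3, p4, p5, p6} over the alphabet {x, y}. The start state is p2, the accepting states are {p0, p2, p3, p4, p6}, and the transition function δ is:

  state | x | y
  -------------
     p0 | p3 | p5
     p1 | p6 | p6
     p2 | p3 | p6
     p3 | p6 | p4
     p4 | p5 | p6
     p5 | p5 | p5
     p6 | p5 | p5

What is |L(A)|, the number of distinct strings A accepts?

The useful subgraph on states {p2, p3, p4, p6} is acyclic, so L(A) is finite; the longest accepting path visits 4 useful states, giving maximum string length 3.
Counting accepting paths from p2 by length: 1 of length 0, 2 of length 1, 2 of length 2, 1 of length 3. Total 6.

6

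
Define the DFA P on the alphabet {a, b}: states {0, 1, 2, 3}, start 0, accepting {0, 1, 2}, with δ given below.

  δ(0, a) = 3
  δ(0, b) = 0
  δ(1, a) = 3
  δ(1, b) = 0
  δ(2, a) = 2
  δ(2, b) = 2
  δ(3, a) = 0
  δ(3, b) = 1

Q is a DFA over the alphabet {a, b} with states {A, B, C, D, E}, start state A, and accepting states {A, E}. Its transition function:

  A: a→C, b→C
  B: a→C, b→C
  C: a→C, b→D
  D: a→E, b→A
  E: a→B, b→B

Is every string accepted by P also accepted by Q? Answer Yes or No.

No

The string b is in L(P) but not in L(Q).
So L(P) ⊄ L(Q).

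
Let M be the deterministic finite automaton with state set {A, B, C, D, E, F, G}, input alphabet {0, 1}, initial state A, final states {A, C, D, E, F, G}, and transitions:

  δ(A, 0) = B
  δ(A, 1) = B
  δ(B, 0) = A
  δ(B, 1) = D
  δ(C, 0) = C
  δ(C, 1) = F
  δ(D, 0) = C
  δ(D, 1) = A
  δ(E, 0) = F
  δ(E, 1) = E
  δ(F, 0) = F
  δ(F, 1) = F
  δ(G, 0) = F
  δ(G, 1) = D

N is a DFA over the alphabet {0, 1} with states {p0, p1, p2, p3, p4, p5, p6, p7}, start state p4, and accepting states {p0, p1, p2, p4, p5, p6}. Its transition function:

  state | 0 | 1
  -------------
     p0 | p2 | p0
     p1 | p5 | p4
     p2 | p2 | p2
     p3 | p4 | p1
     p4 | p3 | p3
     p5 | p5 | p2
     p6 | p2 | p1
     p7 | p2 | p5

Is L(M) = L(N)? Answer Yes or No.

Yes

Exploring the product automaton M × N from the start pair (A, p4), following both machines on each input symbol, reaches 5 state pairs: (A, p4), (B, p3), (D, p1), (C, p5), (F, p2).
M accepts in {A, C, D, E, F, G} and N accepts in {p0, p1, p2, p4, p5, p6}. In every reachable pair the two components are either both accepting — (A, p4), (D, p1), (C, p5), (F, p2) — or both non-accepting, so no string is accepted by exactly one of the machines: L(M) \ L(N) and L(N) \ L(M) are both empty.
Hence every string is accepted by M iff it is accepted by N, and the two languages coincide.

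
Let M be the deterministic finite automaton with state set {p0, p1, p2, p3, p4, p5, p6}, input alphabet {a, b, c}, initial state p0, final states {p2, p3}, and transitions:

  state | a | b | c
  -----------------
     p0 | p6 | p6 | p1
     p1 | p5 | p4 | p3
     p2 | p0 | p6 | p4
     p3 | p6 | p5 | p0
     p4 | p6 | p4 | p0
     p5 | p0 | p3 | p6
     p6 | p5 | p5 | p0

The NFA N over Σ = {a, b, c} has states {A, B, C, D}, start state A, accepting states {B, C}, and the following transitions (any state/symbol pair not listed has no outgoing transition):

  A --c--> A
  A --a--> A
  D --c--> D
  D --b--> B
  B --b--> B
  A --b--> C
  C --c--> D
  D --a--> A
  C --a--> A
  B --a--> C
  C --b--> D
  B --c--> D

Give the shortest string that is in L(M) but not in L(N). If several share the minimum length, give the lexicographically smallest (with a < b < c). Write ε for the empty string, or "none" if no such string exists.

cc

The string cc is accepted by M but not by N.
No shorter string lies in the difference, and cc is the lexicographically first length-2 string in L(M) \ L(N).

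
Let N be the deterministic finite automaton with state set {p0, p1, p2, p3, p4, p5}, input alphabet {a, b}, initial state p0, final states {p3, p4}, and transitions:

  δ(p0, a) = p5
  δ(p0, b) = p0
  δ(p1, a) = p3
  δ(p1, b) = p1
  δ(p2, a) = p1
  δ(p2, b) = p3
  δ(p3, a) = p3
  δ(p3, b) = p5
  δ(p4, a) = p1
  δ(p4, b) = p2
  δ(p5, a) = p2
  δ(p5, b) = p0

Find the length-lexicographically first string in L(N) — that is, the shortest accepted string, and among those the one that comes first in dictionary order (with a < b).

A breadth-first search from p0 reaches an accepting state first via the path p0 → p5 → p2 → p3 on input aab.
No string of length < 3 is accepted (BFS exhausts all shorter strings without reaching an accepting state), and aab is the lexicographically least accepting string of length 3.

aab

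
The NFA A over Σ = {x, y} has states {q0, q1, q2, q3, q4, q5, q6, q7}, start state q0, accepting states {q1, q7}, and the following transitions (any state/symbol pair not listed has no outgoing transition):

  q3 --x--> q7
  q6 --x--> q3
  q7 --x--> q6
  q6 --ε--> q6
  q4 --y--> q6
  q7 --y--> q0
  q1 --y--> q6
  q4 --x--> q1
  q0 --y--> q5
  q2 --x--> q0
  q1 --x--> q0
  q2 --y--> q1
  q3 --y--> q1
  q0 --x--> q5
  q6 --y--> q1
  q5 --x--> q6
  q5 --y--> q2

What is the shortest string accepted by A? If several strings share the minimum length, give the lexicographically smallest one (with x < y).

xxy

A breadth-first search from q0 reaches an accepting state first via the path q0 → q5 → q6 → q1 on input xxy.
No string of length < 3 is accepted (BFS exhausts all shorter strings without reaching an accepting state), and xxy is the lexicographically least accepting string of length 3.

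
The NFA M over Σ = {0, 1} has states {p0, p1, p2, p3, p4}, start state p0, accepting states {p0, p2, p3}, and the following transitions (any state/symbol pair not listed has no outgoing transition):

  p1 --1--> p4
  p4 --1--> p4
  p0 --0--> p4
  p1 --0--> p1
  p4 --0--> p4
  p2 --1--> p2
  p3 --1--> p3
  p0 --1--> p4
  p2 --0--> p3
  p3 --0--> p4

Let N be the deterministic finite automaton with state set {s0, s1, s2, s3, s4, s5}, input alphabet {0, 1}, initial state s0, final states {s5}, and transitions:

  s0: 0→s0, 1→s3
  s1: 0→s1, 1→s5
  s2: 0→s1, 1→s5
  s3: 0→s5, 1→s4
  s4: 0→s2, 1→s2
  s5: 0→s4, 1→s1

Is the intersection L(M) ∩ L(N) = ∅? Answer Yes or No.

Exploring the product automaton M × N from the start pair (p0, s0), following both machines on each input symbol, reaches 7 state pairs: (p0, s0), (p4, s0), (p4, s3), (p4, s5), (p4, s4), (p4, s1), (p4, s2).
M accepts in {p0, p2, p3} and N accepts in {s5}; no reachable pair has both components accepting, so no string drives both machines to acceptance simultaneously and L(M) ∩ L(N) = ∅.
So no string is accepted by both, and the intersection is empty.

Yes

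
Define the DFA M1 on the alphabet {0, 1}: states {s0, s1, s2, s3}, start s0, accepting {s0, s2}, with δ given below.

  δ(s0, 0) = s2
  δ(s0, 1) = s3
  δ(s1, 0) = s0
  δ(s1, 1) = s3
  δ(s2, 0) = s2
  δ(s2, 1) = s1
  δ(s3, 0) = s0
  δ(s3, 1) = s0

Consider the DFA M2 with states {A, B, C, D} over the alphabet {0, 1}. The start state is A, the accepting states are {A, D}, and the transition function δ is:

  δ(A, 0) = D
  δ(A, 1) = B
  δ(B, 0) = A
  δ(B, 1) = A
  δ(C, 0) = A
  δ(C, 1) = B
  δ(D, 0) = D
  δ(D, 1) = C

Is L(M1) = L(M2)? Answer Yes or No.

Exploring the product automaton M1 × M2 from the start pair (s0, A), following both machines on each input symbol, reaches 4 state pairs: (s0, A), (s2, D), (s3, B), (s1, C).
M1 accepts in {s0, s2} and M2 accepts in {A, D}. In every reachable pair the two components are either both accepting — (s0, A), (s2, D) — or both non-accepting, so no string is accepted by exactly one of the machines: L(M1) \ L(M2) and L(M2) \ L(M1) are both empty.
Hence every string is accepted by M1 iff it is accepted by M2, and the two languages coincide.

Yes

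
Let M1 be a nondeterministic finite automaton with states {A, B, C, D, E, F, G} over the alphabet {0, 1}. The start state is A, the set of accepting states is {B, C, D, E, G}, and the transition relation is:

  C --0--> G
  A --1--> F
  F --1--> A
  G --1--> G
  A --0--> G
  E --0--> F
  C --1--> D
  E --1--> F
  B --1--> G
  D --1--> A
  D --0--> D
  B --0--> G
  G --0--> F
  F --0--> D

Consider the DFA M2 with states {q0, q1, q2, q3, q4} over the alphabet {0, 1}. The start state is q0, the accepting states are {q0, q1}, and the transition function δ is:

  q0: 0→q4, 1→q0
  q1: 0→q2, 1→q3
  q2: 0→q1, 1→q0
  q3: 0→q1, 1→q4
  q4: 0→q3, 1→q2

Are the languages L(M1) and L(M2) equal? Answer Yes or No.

No

The string 0 is accepted by M1 but rejected by M2.
So L(M1) ≠ L(M2).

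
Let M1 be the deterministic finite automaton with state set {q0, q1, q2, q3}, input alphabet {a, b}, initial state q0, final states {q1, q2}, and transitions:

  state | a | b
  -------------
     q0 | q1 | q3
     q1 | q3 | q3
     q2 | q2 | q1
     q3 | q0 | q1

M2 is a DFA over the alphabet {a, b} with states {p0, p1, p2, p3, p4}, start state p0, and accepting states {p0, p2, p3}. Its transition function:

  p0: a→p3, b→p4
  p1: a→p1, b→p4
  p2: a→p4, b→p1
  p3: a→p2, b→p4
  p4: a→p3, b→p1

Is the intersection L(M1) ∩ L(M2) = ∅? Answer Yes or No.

No

The string a is accepted by both M1 and M2.
Hence L(M1) ∩ L(M2) ≠ ∅.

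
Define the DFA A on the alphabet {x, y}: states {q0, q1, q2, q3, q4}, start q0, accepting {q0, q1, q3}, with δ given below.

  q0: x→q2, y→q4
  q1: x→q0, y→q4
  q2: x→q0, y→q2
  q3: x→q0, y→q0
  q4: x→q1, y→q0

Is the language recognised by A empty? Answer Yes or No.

The empty string ε is accepted: the run q0 ends in the accepting state q0.
Since at least one string is accepted, L(A) is not empty.

No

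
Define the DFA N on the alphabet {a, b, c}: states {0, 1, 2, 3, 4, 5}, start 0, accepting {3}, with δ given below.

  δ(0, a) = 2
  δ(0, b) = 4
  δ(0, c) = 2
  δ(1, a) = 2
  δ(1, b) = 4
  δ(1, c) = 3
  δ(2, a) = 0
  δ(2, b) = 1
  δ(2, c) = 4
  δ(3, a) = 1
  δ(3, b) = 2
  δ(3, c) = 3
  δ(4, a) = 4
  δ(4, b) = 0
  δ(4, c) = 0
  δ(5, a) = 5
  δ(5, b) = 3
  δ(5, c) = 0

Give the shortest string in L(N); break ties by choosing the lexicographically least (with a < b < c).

A breadth-first search from 0 reaches an accepting state first via the path 0 → 2 → 1 → 3 on input abc.
No string of length < 3 is accepted (BFS exhausts all shorter strings without reaching an accepting state), and abc is the lexicographically least accepting string of length 3.

abc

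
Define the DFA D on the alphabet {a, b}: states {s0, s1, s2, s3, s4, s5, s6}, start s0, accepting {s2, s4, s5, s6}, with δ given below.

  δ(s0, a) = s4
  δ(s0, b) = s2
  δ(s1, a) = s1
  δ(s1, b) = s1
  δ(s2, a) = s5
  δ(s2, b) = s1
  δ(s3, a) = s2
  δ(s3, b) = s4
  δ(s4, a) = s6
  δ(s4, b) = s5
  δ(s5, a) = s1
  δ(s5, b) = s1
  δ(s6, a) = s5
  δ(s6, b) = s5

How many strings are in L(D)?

7

The useful subgraph on states {s0, s2, s4, s5, s6} is acyclic, so L(D) is finite; the longest accepting path visits 4 useful states, giving maximum string length 3.
Counting accepting paths from s0 by length: 2 of length 1, 3 of length 2, 2 of length 3. Total 7.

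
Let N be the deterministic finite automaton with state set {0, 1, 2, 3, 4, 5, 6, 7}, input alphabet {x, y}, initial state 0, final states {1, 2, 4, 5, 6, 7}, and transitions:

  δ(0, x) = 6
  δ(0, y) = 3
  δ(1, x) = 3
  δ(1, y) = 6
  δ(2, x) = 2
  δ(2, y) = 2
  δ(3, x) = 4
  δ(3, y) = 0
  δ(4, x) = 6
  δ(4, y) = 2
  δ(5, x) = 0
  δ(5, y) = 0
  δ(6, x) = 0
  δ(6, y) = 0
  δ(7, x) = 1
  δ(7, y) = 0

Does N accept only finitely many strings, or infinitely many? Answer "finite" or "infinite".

State 0 is reachable from the start and can reach an accepting state, and it lies on the cycle 0 → 3 → 0.
Traversing that cycle any number of times yields accepted strings of unbounded length, so the language is infinite.

infinite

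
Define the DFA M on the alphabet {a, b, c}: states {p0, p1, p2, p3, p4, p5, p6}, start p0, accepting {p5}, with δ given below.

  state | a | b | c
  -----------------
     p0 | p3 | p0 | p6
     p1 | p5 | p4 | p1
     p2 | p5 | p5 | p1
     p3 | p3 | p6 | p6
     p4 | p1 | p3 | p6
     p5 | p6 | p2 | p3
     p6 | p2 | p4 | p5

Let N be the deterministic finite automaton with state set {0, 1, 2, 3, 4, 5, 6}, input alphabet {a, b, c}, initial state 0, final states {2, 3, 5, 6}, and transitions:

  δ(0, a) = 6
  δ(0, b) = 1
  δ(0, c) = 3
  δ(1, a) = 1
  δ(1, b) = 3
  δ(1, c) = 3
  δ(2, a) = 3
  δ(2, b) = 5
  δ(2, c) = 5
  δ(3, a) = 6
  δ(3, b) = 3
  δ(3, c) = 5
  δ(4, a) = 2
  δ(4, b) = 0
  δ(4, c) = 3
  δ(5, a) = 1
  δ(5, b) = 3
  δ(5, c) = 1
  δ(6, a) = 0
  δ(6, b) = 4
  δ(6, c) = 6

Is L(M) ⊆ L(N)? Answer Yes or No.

No

The string caa is in L(M) but not in L(N).
So L(M) ⊄ L(N).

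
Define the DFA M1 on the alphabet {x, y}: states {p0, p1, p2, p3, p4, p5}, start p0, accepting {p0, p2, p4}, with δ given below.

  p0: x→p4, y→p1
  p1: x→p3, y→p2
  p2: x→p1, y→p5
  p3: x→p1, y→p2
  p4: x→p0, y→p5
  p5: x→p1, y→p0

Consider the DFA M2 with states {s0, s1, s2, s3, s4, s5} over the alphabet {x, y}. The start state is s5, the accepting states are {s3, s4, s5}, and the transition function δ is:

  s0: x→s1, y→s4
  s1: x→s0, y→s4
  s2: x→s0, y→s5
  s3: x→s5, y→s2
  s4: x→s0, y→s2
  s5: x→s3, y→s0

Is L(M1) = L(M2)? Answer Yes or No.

Exploring the product automaton M1 × M2 from the start pair (p0, s5), following both machines on each input symbol, reaches 6 state pairs: (p0, s5), (p4, s3), (p1, s0), (p5, s2), (p3, s1), (p2, s4).
M1 accepts in {p0, p2, p4} and M2 accepts in {s3, s4, s5}. In every reachable pair the two components are either both accepting — (p0, s5), (p4, s3), (p2, s4) — or both non-accepting, so no string is accepted by exactly one of the machines: L(M1) \ L(M2) and L(M2) \ L(M1) are both empty.
Hence every string is accepted by M1 iff it is accepted by M2, and the two languages coincide.

Yes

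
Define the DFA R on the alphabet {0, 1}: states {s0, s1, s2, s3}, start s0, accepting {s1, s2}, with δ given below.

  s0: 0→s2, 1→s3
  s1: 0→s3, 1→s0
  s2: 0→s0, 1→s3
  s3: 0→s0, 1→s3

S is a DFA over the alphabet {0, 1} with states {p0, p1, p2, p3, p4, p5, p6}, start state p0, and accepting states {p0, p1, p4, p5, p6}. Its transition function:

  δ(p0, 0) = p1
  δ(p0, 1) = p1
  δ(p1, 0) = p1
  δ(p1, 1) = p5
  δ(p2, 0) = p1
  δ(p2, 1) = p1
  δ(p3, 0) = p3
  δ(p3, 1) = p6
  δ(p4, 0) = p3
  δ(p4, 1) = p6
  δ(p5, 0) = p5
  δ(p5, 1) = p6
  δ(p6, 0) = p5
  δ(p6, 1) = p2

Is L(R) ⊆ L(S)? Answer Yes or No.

Exploring the product automaton R × S from the start pair (s0, p0), following both machines on each input symbol, reaches 9 state pairs: (s0, p0), (s2, p1), (s3, p1), (s0, p1), (s3, p5), (s0, p5), (s3, p6), (s2, p5), (s3, p2).
R accepts in {s1, s2} and S accepts in {p0, p1, p4, p5, p6}. The reachable pairs whose R-component is accepting are (s2, p1), (s2, p5); in each of them the S-component is accepting too, so the product for L(R) \ L(S) (R-component accepting, S-component rejecting) has no reachable accepting pair and the difference is empty.
Hence every string in L(R) is also in L(S).

Yes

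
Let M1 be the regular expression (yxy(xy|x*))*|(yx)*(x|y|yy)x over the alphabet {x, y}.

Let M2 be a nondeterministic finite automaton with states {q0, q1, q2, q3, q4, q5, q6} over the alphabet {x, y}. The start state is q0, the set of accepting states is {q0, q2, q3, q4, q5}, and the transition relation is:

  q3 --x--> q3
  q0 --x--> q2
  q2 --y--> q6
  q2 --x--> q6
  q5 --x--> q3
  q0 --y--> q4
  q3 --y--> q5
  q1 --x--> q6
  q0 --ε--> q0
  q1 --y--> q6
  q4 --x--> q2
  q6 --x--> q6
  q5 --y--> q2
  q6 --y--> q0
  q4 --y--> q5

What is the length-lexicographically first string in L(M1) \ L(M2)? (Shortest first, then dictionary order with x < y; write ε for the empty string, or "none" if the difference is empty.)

xx

The string xx is accepted by M1 but not by M2.
No shorter string lies in the difference, and xx is the lexicographically first length-2 string in L(M1) \ L(M2).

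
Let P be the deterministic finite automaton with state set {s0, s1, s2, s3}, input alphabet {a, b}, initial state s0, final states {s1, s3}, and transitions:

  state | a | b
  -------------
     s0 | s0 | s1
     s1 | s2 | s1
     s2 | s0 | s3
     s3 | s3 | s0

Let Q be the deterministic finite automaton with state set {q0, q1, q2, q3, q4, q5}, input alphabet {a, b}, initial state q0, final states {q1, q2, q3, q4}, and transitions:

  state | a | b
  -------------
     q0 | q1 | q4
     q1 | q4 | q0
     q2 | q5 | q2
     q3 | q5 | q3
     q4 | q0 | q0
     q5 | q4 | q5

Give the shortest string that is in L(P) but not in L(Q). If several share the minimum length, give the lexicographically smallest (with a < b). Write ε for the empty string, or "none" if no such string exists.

The string ab is accepted by P but not by Q.
No shorter string lies in the difference, and ab is the lexicographically first length-2 string in L(P) \ L(Q).

ab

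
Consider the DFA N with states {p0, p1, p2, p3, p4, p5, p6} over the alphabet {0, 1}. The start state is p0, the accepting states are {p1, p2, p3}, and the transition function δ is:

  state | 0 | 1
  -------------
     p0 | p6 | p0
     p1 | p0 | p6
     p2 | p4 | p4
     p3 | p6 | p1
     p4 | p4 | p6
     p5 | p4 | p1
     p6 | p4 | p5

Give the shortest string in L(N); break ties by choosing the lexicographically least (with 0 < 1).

A breadth-first search from p0 reaches an accepting state first via the path p0 → p6 → p5 → p1 on input 011.
No string of length < 3 is accepted (BFS exhausts all shorter strings without reaching an accepting state), and 011 is the lexicographically least accepting string of length 3.

011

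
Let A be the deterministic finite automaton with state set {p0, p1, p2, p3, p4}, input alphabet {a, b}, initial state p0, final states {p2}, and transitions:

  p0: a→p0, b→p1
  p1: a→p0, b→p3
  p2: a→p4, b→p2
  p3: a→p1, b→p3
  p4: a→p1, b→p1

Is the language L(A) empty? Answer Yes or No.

The states reachable from the start state are {p0, p1, p3}.
None of the accepting states {p2} is reachable, so no string is accepted and L(A) = ∅.

Yes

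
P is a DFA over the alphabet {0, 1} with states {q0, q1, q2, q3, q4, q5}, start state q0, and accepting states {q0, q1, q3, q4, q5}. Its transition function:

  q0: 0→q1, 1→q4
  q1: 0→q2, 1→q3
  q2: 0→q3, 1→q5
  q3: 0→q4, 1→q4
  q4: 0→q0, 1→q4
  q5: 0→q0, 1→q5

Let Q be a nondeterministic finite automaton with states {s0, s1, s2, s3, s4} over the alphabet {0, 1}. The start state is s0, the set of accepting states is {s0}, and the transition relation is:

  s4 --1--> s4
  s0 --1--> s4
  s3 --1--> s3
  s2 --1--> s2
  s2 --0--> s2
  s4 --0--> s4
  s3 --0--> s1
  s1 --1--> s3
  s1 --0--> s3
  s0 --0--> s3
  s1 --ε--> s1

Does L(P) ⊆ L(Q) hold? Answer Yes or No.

No

The string 0 is in L(P) but not in L(Q).
So L(P) ⊄ L(Q).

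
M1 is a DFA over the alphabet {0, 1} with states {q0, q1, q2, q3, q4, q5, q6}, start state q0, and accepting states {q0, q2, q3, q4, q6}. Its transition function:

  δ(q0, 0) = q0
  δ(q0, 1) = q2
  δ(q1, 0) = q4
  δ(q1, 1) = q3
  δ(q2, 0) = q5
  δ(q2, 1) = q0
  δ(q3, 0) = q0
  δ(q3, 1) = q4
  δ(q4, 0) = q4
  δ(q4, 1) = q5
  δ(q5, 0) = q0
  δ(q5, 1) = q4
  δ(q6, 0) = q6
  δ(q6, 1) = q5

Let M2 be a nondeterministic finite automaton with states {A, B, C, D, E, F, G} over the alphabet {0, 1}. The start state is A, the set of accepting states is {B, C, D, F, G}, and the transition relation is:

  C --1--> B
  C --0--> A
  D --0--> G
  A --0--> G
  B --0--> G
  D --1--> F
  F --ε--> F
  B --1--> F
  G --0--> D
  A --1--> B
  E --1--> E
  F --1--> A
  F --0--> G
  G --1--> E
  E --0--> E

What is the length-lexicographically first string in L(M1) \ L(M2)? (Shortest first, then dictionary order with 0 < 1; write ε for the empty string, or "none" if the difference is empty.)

ε

The empty string ε is accepted by M1 but not by M2.
Since ε is the unique shortest string, it is the required witness.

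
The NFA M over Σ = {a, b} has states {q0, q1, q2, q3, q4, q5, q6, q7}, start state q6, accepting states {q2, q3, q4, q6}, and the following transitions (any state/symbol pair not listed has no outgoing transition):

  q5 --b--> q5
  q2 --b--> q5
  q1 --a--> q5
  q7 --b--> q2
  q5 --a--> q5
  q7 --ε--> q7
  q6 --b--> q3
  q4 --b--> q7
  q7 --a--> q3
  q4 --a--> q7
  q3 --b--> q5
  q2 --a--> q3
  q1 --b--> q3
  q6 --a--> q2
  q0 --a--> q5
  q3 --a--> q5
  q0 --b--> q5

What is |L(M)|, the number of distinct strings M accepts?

4

The useful subgraph on states {q2, q3, q6} is acyclic, so L(M) is finite; the longest accepting path visits 3 useful states, giving maximum string length 2.
Counting accepting paths from q6 by length: 1 of length 0, 2 of length 1, 1 of length 2. Total 4.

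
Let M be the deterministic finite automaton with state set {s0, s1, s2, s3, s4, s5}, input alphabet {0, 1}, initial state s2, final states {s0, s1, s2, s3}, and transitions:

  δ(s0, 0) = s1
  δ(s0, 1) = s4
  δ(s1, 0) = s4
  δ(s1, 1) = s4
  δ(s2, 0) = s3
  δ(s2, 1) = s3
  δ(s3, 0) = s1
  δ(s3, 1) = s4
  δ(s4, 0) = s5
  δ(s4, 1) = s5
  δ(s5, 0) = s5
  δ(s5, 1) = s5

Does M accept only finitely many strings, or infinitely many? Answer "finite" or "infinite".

finite

The useful states (reachable from s2 and able to reach an accepting state) are {s1, s2, s3}.
Restricted to these states the transition graph has no cycle, so every accepting path has bounded length and L is finite.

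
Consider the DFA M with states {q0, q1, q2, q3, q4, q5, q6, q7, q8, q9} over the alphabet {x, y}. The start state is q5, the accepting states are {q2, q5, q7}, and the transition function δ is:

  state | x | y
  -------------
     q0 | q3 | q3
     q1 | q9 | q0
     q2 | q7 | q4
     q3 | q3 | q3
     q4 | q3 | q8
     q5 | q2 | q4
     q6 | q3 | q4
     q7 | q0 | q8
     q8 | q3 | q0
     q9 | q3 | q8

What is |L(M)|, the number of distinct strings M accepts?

The useful subgraph on states {q2, q5, q7} is acyclic, so L(M) is finite; the longest accepting path visits 3 useful states, giving maximum string length 2.
Counting accepting paths from q5 by length: 1 of length 0, 1 of length 1, 1 of length 2. Total 3.

3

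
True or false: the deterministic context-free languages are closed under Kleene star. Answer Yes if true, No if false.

L = {c aⁿbⁿ : n≥0} ∪ {cc aⁿb²ⁿ : n≥0} is a DCFL (the number of leading c's fixes which ratio the DPDA checks), but L* is not. Every word of L starts with c, so in a factorisation of the string cc aⁱbʲ (i≥1) into words of L each factor begins at one of the two c's: either the whole string is a single word of L (forcing j = 2i), or it splits as c · (c aⁱbʲ) with c ∈ L (take n = 0) and c aⁱbʲ ∈ L (forcing j = i). Thus L* ∩ cca⁺b* = {cc aⁿbⁿ : n≥1} ∪ {cc aⁿb²ⁿ : n≥1}. A DPDA for L* would give one for this intersection with a regular set, and, started from its configuration after reading cc, one for {aⁿbⁿ : n≥1} ∪ {aⁿb²ⁿ : n≥1}, which no deterministic PDA accepts (a DPDA for it would have a single run on aⁿb²ⁿ, accepting after the prefix aⁿbⁿ and accepting again after n more b's; an ordinary PDA that simulates it on a's and b's and, at any moment when it is accepting, may switch to reading only a fresh letter d while feeding each d to the simulation as a b, would accept aⁱbʲdᵏ (k≥1) exactly when both aⁱbʲ and aⁱbʲ⁺ᵏ are in the language, i.e. its language intersected with the regular set a*b*d⁺ would be exactly {aⁿbⁿdⁿ : n≥1} — impossible, since context-free languages are closed under intersection with regular sets and {aⁿbⁿdⁿ} is not context-free). So L* is not a DCFL.

No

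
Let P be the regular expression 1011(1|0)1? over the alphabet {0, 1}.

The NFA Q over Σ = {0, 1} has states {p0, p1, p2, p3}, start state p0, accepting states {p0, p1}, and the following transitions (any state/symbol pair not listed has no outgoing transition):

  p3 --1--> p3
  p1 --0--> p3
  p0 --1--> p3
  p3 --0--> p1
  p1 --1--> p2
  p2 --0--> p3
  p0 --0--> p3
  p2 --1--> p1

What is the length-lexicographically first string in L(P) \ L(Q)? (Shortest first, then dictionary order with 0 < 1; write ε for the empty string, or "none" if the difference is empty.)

10110

The string 10110 is accepted by P but not by Q.
No shorter string lies in the difference, and 10110 is the lexicographically first length-5 string in L(P) \ L(Q).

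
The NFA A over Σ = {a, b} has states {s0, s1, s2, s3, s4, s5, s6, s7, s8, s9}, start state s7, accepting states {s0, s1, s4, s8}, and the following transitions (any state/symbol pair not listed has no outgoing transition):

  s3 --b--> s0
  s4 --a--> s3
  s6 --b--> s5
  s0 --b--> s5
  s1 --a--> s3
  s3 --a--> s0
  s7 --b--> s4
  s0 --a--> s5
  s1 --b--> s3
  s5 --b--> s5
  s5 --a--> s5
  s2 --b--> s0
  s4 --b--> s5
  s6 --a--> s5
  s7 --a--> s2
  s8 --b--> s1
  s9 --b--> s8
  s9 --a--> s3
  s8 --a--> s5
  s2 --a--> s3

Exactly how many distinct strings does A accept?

6

The useful subgraph on states {s0, s2, s3, s4, s7} is acyclic, so L(A) is finite; the longest accepting path visits 4 useful states, giving maximum string length 3.
Counting accepting paths from s7 by length: 1 of length 1, 1 of length 2, 4 of length 3. Total 6.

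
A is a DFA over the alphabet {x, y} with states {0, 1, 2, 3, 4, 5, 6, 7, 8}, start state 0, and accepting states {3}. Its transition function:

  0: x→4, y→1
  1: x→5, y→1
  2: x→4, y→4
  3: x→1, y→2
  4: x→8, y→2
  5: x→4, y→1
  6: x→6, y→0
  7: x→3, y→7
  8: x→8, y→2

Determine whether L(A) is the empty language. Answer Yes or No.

The states reachable from the start state are {0, 1, 2, 4, 5, 8}.
None of the accepting states {3} is reachable, so no string is accepted and L(A) = ∅.

Yes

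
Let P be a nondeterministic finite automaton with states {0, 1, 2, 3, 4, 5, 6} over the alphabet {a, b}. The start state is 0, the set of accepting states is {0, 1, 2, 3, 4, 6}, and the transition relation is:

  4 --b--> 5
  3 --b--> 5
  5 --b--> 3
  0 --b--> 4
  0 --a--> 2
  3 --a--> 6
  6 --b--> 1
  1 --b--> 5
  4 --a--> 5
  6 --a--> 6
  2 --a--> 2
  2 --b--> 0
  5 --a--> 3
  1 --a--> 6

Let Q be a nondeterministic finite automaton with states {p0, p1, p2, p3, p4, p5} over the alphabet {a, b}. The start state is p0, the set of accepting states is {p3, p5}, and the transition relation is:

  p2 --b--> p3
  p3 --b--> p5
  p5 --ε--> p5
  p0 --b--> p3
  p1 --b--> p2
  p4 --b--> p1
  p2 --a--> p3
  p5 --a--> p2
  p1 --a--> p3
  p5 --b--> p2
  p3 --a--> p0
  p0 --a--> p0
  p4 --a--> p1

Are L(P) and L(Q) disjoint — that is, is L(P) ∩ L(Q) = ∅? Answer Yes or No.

The string b is accepted by both P and Q.
Hence L(P) ∩ L(Q) ≠ ∅.

No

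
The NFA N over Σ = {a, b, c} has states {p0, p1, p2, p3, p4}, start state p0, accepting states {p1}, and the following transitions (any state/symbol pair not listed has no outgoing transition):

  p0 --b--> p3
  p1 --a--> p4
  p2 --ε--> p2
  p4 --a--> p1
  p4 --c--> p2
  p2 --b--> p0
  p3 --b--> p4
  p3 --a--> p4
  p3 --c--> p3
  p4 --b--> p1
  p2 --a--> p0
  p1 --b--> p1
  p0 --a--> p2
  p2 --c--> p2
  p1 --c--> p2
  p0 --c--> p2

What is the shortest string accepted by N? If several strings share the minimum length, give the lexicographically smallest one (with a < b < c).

A breadth-first search from p0 reaches an accepting state first via the path p0 → p3 → p4 → p1 on input baa.
No string of length < 3 is accepted (BFS exhausts all shorter strings without reaching an accepting state), and baa is the lexicographically least accepting string of length 3.

baa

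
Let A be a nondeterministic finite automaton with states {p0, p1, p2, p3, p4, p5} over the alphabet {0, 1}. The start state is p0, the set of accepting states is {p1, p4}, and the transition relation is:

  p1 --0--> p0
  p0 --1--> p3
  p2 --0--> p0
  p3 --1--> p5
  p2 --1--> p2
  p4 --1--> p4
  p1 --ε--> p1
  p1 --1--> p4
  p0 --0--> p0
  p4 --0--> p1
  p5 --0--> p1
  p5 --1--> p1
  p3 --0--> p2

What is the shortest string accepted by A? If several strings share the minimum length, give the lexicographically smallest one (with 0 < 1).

110

A breadth-first search from p0 reaches an accepting state first via the path p0 → p3 → p5 → p1 on input 110.
No string of length < 3 is accepted (BFS exhausts all shorter strings without reaching an accepting state), and 110 is the lexicographically least accepting string of length 3.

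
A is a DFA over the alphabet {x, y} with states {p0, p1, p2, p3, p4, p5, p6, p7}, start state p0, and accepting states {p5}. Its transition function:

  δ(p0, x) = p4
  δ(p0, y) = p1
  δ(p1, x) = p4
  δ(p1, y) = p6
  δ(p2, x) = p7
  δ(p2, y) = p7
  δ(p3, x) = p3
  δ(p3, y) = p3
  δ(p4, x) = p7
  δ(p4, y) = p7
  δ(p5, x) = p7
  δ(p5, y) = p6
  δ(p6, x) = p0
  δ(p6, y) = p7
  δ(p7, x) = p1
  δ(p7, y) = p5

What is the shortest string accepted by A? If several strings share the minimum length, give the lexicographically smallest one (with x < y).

A breadth-first search from p0 reaches an accepting state first via the path p0 → p4 → p7 → p5 on input xxy.
No string of length < 3 is accepted (BFS exhausts all shorter strings without reaching an accepting state), and xxy is the lexicographically least accepting string of length 3.

xxy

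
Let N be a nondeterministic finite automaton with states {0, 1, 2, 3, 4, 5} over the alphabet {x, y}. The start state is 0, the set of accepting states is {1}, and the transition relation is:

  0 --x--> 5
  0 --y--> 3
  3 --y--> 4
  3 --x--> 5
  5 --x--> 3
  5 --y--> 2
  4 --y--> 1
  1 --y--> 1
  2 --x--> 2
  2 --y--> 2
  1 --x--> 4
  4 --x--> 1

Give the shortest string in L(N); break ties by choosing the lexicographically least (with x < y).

A breadth-first search from 0 reaches an accepting state first via the path 0 → 3 → 4 → 1 on input yyx.
No string of length < 3 is accepted (BFS exhausts all shorter strings without reaching an accepting state), and yyx is the lexicographically least accepting string of length 3.

yyx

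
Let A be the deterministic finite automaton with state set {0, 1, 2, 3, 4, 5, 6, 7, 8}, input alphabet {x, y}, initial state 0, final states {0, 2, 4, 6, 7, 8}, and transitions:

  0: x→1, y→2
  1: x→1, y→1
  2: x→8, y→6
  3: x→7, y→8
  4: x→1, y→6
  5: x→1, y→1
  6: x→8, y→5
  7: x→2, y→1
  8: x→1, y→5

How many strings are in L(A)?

5

The useful subgraph on states {0, 2, 6, 8} is acyclic, so L(A) is finite; the longest accepting path visits 4 useful states, giving maximum string length 3.
Counting accepting paths from 0 by length: 1 of length 0, 1 of length 1, 2 of length 2, 1 of length 3. Total 5.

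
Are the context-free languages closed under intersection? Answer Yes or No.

{aⁿbⁿcᵐ : m,n≥0} and {aᵐbⁿcⁿ : m,n≥0} are both context-free, but their intersection {aⁿbⁿcⁿ : n≥0} is not (pumping lemma).

No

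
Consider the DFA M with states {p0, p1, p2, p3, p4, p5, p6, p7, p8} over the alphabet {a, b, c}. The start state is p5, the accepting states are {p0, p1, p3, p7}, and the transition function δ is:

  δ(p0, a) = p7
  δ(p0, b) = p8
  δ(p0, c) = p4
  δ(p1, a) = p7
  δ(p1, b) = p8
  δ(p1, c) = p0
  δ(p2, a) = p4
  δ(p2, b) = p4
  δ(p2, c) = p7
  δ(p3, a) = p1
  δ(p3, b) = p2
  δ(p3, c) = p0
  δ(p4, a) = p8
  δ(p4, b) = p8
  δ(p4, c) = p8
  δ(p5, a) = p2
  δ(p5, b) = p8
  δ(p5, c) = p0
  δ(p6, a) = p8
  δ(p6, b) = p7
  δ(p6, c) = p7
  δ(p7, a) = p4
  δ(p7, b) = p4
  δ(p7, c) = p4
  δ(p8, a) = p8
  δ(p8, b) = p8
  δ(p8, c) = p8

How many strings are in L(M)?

The useful subgraph on states {p0, p2, p5, p7} is acyclic, so L(M) is finite; the longest accepting path visits 3 useful states, giving maximum string length 2.
Counting accepting paths from p5 by length: 1 of length 1, 2 of length 2. Total 3.

3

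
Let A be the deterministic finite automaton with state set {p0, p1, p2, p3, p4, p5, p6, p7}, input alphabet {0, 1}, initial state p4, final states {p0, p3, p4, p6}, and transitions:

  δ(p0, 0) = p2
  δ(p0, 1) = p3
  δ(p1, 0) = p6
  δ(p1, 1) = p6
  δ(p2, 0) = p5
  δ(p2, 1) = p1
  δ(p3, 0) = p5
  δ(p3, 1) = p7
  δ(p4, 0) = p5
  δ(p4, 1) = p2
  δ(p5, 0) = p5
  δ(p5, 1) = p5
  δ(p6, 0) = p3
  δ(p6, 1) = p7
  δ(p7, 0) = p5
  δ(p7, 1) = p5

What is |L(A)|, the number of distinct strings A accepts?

The useful subgraph on states {p1, p2, p3, p4, p6} is acyclic, so L(A) is finite; the longest accepting path visits 5 useful states, giving maximum string length 4.
Counting accepting paths from p4 by length: 1 of length 0, 2 of length 3, 2 of length 4. Total 5.

5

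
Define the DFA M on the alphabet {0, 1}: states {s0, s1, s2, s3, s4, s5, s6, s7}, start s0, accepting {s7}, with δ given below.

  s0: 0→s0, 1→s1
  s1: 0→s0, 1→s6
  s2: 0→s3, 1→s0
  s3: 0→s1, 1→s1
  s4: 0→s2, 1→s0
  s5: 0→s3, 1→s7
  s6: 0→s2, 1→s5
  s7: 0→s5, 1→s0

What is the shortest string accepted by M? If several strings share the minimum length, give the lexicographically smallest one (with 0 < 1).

A breadth-first search from s0 reaches an accepting state first via the path s0 → s1 → s6 → s5 → s7 on input 1111.
No string of length < 4 is accepted (BFS exhausts all shorter strings without reaching an accepting state), and 1111 is the lexicographically least accepting string of length 4.

1111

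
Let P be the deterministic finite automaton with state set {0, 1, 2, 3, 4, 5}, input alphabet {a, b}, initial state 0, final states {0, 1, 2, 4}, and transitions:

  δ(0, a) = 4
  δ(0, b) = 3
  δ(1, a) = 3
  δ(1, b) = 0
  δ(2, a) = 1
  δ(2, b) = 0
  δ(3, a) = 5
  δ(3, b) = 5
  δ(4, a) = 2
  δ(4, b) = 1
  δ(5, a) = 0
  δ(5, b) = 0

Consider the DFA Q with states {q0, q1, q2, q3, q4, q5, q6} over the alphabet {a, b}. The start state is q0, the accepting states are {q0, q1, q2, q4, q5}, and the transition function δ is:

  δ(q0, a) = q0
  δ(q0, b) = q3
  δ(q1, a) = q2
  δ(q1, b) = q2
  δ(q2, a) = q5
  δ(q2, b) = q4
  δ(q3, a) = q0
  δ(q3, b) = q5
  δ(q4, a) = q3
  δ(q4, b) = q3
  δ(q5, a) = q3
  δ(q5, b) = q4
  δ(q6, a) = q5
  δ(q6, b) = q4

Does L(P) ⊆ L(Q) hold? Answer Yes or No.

No

The string ab is in L(P) but not in L(Q).
So L(P) ⊄ L(Q).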